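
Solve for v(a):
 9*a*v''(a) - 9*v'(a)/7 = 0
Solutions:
 v(a) = C1 + C2*a^(8/7)


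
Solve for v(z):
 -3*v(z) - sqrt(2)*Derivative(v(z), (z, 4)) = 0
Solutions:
 v(z) = (C1*sin(2^(3/8)*3^(1/4)*z/2) + C2*cos(2^(3/8)*3^(1/4)*z/2))*exp(-2^(3/8)*3^(1/4)*z/2) + (C3*sin(2^(3/8)*3^(1/4)*z/2) + C4*cos(2^(3/8)*3^(1/4)*z/2))*exp(2^(3/8)*3^(1/4)*z/2)


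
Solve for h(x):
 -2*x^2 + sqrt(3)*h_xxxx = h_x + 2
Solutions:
 h(x) = C1 + C4*exp(3^(5/6)*x/3) - 2*x^3/3 - 2*x + (C2*sin(3^(1/3)*x/2) + C3*cos(3^(1/3)*x/2))*exp(-3^(5/6)*x/6)


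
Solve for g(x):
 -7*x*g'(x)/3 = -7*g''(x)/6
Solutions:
 g(x) = C1 + C2*erfi(x)


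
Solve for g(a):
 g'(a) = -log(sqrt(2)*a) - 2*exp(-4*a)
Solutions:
 g(a) = C1 - a*log(a) + a*(1 - log(2)/2) + exp(-4*a)/2


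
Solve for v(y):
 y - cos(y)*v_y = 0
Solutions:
 v(y) = C1 + Integral(y/cos(y), y)


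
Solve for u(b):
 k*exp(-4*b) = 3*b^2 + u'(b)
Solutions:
 u(b) = C1 - b^3 - k*exp(-4*b)/4


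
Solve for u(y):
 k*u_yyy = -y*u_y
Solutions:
 u(y) = C1 + Integral(C2*airyai(y*(-1/k)^(1/3)) + C3*airybi(y*(-1/k)^(1/3)), y)


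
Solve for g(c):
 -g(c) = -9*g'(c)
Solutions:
 g(c) = C1*exp(c/9)


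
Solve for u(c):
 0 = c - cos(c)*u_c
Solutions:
 u(c) = C1 + Integral(c/cos(c), c)


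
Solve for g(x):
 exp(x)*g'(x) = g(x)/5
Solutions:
 g(x) = C1*exp(-exp(-x)/5)


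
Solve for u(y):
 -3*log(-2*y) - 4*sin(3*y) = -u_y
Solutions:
 u(y) = C1 + 3*y*log(-y) - 3*y + 3*y*log(2) - 4*cos(3*y)/3


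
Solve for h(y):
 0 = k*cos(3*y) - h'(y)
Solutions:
 h(y) = C1 + k*sin(3*y)/3


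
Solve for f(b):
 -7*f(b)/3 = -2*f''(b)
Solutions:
 f(b) = C1*exp(-sqrt(42)*b/6) + C2*exp(sqrt(42)*b/6)


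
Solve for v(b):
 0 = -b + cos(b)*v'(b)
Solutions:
 v(b) = C1 + Integral(b/cos(b), b)


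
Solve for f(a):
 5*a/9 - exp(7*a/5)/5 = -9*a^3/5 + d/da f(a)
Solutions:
 f(a) = C1 + 9*a^4/20 + 5*a^2/18 - exp(7*a/5)/7


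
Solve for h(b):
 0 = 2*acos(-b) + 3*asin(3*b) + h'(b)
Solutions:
 h(b) = C1 - 2*b*acos(-b) - 3*b*asin(3*b) - sqrt(1 - 9*b^2) - 2*sqrt(1 - b^2)


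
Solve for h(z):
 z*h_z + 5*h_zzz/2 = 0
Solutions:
 h(z) = C1 + Integral(C2*airyai(-2^(1/3)*5^(2/3)*z/5) + C3*airybi(-2^(1/3)*5^(2/3)*z/5), z)


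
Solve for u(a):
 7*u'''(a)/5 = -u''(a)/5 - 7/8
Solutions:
 u(a) = C1 + C2*a + C3*exp(-a/7) - 35*a^2/16


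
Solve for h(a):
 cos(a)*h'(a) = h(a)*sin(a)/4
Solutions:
 h(a) = C1/cos(a)^(1/4)


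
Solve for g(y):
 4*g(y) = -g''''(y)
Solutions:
 g(y) = (C1*sin(y) + C2*cos(y))*exp(-y) + (C3*sin(y) + C4*cos(y))*exp(y)


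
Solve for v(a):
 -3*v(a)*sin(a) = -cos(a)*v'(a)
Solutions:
 v(a) = C1/cos(a)^3


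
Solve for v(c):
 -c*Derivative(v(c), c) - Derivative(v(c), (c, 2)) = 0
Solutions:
 v(c) = C1 + C2*erf(sqrt(2)*c/2)


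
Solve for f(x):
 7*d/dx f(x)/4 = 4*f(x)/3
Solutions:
 f(x) = C1*exp(16*x/21)


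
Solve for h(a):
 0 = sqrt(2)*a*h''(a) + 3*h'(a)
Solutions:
 h(a) = C1 + C2*a^(1 - 3*sqrt(2)/2)


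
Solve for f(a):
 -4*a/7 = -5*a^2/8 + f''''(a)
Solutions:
 f(a) = C1 + C2*a + C3*a^2 + C4*a^3 + a^6/576 - a^5/210


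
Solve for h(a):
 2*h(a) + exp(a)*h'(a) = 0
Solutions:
 h(a) = C1*exp(2*exp(-a))


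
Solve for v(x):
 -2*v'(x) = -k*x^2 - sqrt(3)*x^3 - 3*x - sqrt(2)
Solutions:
 v(x) = C1 + k*x^3/6 + sqrt(3)*x^4/8 + 3*x^2/4 + sqrt(2)*x/2


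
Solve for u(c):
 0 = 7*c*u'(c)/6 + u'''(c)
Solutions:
 u(c) = C1 + Integral(C2*airyai(-6^(2/3)*7^(1/3)*c/6) + C3*airybi(-6^(2/3)*7^(1/3)*c/6), c)


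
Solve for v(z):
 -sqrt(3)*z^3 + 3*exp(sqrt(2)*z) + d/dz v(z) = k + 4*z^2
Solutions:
 v(z) = C1 + k*z + sqrt(3)*z^4/4 + 4*z^3/3 - 3*sqrt(2)*exp(sqrt(2)*z)/2


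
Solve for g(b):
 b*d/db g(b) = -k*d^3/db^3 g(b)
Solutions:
 g(b) = C1 + Integral(C2*airyai(b*(-1/k)^(1/3)) + C3*airybi(b*(-1/k)^(1/3)), b)


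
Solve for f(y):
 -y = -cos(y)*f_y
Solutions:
 f(y) = C1 + Integral(y/cos(y), y)


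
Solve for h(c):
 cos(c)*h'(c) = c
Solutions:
 h(c) = C1 + Integral(c/cos(c), c)


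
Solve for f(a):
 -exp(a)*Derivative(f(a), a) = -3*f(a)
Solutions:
 f(a) = C1*exp(-3*exp(-a))


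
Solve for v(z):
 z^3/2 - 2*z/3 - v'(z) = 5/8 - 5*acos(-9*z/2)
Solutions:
 v(z) = C1 + z^4/8 - z^2/3 + 5*z*acos(-9*z/2) - 5*z/8 + 5*sqrt(4 - 81*z^2)/9


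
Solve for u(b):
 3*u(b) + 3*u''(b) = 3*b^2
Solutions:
 u(b) = C1*sin(b) + C2*cos(b) + b^2 - 2


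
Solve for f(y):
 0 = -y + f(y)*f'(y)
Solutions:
 f(y) = -sqrt(C1 + y^2)
 f(y) = sqrt(C1 + y^2)


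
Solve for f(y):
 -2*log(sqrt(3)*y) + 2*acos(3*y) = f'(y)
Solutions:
 f(y) = C1 - 2*y*log(y) + 2*y*acos(3*y) - y*log(3) + 2*y - 2*sqrt(1 - 9*y^2)/3


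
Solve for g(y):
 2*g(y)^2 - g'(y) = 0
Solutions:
 g(y) = -1/(C1 + 2*y)


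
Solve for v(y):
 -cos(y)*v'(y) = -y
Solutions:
 v(y) = C1 + Integral(y/cos(y), y)


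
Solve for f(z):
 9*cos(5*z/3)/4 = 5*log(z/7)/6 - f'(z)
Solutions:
 f(z) = C1 + 5*z*log(z)/6 - 5*z*log(7)/6 - 5*z/6 - 27*sin(5*z/3)/20


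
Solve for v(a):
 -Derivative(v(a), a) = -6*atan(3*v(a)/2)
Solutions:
 Integral(1/atan(3*_y/2), (_y, v(a))) = C1 + 6*a


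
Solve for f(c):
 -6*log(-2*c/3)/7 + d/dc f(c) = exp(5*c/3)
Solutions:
 f(c) = C1 + 6*c*log(-c)/7 + 6*c*(-log(3) - 1 + log(2))/7 + 3*exp(5*c/3)/5


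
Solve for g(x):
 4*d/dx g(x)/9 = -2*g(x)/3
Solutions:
 g(x) = C1*exp(-3*x/2)


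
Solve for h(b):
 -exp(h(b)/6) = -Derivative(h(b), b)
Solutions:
 h(b) = 6*log(-1/(C1 + b)) + 6*log(6)


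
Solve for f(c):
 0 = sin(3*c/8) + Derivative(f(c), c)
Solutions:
 f(c) = C1 + 8*cos(3*c/8)/3


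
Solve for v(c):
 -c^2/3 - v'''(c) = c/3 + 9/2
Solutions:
 v(c) = C1 + C2*c + C3*c^2 - c^5/180 - c^4/72 - 3*c^3/4


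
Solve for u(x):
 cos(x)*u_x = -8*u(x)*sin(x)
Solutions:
 u(x) = C1*cos(x)^8


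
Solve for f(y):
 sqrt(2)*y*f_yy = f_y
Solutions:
 f(y) = C1 + C2*y^(sqrt(2)/2 + 1)


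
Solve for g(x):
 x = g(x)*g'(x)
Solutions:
 g(x) = -sqrt(C1 + x^2)
 g(x) = sqrt(C1 + x^2)


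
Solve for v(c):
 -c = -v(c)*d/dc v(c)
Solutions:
 v(c) = -sqrt(C1 + c^2)
 v(c) = sqrt(C1 + c^2)


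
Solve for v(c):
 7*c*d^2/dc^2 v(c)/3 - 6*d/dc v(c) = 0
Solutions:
 v(c) = C1 + C2*c^(25/7)


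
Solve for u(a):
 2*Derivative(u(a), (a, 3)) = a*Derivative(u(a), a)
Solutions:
 u(a) = C1 + Integral(C2*airyai(2^(2/3)*a/2) + C3*airybi(2^(2/3)*a/2), a)


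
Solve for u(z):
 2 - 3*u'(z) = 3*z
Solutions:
 u(z) = C1 - z^2/2 + 2*z/3


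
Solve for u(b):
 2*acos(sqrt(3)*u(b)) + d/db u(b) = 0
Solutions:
 Integral(1/acos(sqrt(3)*_y), (_y, u(b))) = C1 - 2*b


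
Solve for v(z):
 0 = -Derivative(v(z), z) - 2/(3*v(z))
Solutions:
 v(z) = -sqrt(C1 - 12*z)/3
 v(z) = sqrt(C1 - 12*z)/3


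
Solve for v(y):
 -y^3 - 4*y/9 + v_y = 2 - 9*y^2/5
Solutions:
 v(y) = C1 + y^4/4 - 3*y^3/5 + 2*y^2/9 + 2*y


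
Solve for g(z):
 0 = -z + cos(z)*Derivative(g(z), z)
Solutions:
 g(z) = C1 + Integral(z/cos(z), z)


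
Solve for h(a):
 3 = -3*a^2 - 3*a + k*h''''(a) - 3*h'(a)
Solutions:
 h(a) = C1 + C2*exp(3^(1/3)*a*(1/k)^(1/3)) + C3*exp(a*(-3^(1/3) + 3^(5/6)*I)*(1/k)^(1/3)/2) + C4*exp(-a*(3^(1/3) + 3^(5/6)*I)*(1/k)^(1/3)/2) - a^3/3 - a^2/2 - a


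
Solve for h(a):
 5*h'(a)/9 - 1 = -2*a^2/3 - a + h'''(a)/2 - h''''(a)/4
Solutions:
 h(a) = C1 + C2*exp(a*(2*2^(2/3)/(sqrt(105) + 11)^(1/3) + 2^(1/3)*(sqrt(105) + 11)^(1/3) + 4)/6)*sin(2^(1/3)*sqrt(3)*a*(-(sqrt(105) + 11)^(1/3) + 2*2^(1/3)/(sqrt(105) + 11)^(1/3))/6) + C3*exp(a*(2*2^(2/3)/(sqrt(105) + 11)^(1/3) + 2^(1/3)*(sqrt(105) + 11)^(1/3) + 4)/6)*cos(2^(1/3)*sqrt(3)*a*(-(sqrt(105) + 11)^(1/3) + 2*2^(1/3)/(sqrt(105) + 11)^(1/3))/6) + C4*exp(a*(-2^(1/3)*(sqrt(105) + 11)^(1/3) - 2*2^(2/3)/(sqrt(105) + 11)^(1/3) + 2)/3) - 2*a^3/5 - 9*a^2/10 - 9*a/25


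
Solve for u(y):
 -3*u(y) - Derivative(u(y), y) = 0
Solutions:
 u(y) = C1*exp(-3*y)


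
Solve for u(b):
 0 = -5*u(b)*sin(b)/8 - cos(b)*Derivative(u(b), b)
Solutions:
 u(b) = C1*cos(b)^(5/8)


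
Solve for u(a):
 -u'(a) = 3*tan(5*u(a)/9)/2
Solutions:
 u(a) = -9*asin(C1*exp(-5*a/6))/5 + 9*pi/5
 u(a) = 9*asin(C1*exp(-5*a/6))/5


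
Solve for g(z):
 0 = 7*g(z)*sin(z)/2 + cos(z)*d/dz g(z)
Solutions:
 g(z) = C1*cos(z)^(7/2)


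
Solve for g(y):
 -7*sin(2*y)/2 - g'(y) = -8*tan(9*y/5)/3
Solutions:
 g(y) = C1 - 40*log(cos(9*y/5))/27 + 7*cos(2*y)/4


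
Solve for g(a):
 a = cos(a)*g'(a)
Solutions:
 g(a) = C1 + Integral(a/cos(a), a)


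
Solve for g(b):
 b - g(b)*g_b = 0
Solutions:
 g(b) = -sqrt(C1 + b^2)
 g(b) = sqrt(C1 + b^2)


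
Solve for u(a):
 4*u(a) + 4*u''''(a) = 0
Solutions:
 u(a) = (C1*sin(sqrt(2)*a/2) + C2*cos(sqrt(2)*a/2))*exp(-sqrt(2)*a/2) + (C3*sin(sqrt(2)*a/2) + C4*cos(sqrt(2)*a/2))*exp(sqrt(2)*a/2)


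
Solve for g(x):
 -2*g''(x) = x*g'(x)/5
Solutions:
 g(x) = C1 + C2*erf(sqrt(5)*x/10)


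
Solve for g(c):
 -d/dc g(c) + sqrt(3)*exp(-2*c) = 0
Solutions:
 g(c) = C1 - sqrt(3)*exp(-2*c)/2


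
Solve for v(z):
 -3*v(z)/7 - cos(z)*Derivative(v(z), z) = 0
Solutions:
 v(z) = C1*(sin(z) - 1)^(3/14)/(sin(z) + 1)^(3/14)


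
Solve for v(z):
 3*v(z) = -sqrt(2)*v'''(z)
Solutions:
 v(z) = C3*exp(-2^(5/6)*3^(1/3)*z/2) + (C1*sin(6^(5/6)*z/4) + C2*cos(6^(5/6)*z/4))*exp(2^(5/6)*3^(1/3)*z/4)


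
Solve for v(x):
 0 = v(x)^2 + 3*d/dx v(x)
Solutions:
 v(x) = 3/(C1 + x)


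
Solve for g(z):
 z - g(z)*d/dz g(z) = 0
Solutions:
 g(z) = -sqrt(C1 + z^2)
 g(z) = sqrt(C1 + z^2)


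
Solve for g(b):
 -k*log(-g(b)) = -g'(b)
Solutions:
 -li(-g(b)) = C1 + b*k


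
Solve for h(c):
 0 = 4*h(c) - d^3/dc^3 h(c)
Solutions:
 h(c) = C3*exp(2^(2/3)*c) + (C1*sin(2^(2/3)*sqrt(3)*c/2) + C2*cos(2^(2/3)*sqrt(3)*c/2))*exp(-2^(2/3)*c/2)


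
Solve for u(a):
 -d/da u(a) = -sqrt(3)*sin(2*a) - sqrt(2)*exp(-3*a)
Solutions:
 u(a) = C1 - sqrt(3)*cos(2*a)/2 - sqrt(2)*exp(-3*a)/3


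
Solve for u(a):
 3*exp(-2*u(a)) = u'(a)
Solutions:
 u(a) = log(-sqrt(C1 + 6*a))
 u(a) = log(C1 + 6*a)/2


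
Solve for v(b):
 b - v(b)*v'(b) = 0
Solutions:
 v(b) = -sqrt(C1 + b^2)
 v(b) = sqrt(C1 + b^2)


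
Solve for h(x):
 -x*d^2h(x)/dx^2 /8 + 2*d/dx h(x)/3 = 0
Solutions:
 h(x) = C1 + C2*x^(19/3)


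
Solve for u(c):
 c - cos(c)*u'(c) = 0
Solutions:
 u(c) = C1 + Integral(c/cos(c), c)


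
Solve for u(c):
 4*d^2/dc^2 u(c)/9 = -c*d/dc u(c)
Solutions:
 u(c) = C1 + C2*erf(3*sqrt(2)*c/4)


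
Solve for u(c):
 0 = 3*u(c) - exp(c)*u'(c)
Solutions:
 u(c) = C1*exp(-3*exp(-c))


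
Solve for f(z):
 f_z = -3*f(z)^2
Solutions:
 f(z) = 1/(C1 + 3*z)


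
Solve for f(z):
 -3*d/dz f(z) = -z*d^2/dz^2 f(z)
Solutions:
 f(z) = C1 + C2*z^4


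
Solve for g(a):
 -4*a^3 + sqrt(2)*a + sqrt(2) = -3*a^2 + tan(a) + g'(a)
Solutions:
 g(a) = C1 - a^4 + a^3 + sqrt(2)*a^2/2 + sqrt(2)*a + log(cos(a))


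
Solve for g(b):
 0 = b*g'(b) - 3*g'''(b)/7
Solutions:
 g(b) = C1 + Integral(C2*airyai(3^(2/3)*7^(1/3)*b/3) + C3*airybi(3^(2/3)*7^(1/3)*b/3), b)


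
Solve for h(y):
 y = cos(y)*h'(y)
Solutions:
 h(y) = C1 + Integral(y/cos(y), y)


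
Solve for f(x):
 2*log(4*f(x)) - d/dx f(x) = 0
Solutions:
 -Integral(1/(log(_y) + 2*log(2)), (_y, f(x)))/2 = C1 - x


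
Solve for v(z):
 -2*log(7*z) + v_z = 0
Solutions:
 v(z) = C1 + 2*z*log(z) - 2*z + z*log(49)


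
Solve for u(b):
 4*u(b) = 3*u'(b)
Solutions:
 u(b) = C1*exp(4*b/3)


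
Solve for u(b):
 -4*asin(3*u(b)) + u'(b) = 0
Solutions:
 Integral(1/asin(3*_y), (_y, u(b))) = C1 + 4*b


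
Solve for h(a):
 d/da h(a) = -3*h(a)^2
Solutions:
 h(a) = 1/(C1 + 3*a)


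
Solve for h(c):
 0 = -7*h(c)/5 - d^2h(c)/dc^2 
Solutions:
 h(c) = C1*sin(sqrt(35)*c/5) + C2*cos(sqrt(35)*c/5)


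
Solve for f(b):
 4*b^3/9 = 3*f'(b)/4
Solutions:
 f(b) = C1 + 4*b^4/27


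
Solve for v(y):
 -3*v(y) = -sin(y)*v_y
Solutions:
 v(y) = C1*(cos(y) - 1)^(3/2)/(cos(y) + 1)^(3/2)


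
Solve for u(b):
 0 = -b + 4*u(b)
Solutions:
 u(b) = b/4


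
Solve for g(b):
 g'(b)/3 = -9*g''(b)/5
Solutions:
 g(b) = C1 + C2*exp(-5*b/27)


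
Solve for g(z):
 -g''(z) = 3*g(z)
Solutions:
 g(z) = C1*sin(sqrt(3)*z) + C2*cos(sqrt(3)*z)


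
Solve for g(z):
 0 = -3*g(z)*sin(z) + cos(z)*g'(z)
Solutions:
 g(z) = C1/cos(z)^3


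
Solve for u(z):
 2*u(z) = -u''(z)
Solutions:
 u(z) = C1*sin(sqrt(2)*z) + C2*cos(sqrt(2)*z)


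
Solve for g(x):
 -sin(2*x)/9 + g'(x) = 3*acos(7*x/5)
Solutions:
 g(x) = C1 + 3*x*acos(7*x/5) - 3*sqrt(25 - 49*x^2)/7 - cos(2*x)/18


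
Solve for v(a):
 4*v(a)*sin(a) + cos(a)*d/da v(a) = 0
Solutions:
 v(a) = C1*cos(a)^4


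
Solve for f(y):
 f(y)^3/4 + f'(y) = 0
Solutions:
 f(y) = -sqrt(2)*sqrt(-1/(C1 - y))
 f(y) = sqrt(2)*sqrt(-1/(C1 - y))


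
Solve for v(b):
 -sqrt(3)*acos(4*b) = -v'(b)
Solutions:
 v(b) = C1 + sqrt(3)*(b*acos(4*b) - sqrt(1 - 16*b^2)/4)


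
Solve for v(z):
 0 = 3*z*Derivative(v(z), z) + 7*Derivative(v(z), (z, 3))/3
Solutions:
 v(z) = C1 + Integral(C2*airyai(-21^(2/3)*z/7) + C3*airybi(-21^(2/3)*z/7), z)


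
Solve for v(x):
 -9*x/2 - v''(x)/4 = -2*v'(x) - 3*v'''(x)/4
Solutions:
 v(x) = C1 + 9*x^2/8 + 9*x/32 + (C2*sin(sqrt(95)*x/6) + C3*cos(sqrt(95)*x/6))*exp(x/6)


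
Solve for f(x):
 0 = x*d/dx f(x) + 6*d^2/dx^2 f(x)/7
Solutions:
 f(x) = C1 + C2*erf(sqrt(21)*x/6)


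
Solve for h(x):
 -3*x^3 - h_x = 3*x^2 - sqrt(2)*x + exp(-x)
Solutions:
 h(x) = C1 - 3*x^4/4 - x^3 + sqrt(2)*x^2/2 + exp(-x)


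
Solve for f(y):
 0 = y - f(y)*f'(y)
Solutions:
 f(y) = -sqrt(C1 + y^2)
 f(y) = sqrt(C1 + y^2)


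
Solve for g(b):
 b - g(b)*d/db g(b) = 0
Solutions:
 g(b) = -sqrt(C1 + b^2)
 g(b) = sqrt(C1 + b^2)


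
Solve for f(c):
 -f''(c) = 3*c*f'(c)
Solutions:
 f(c) = C1 + C2*erf(sqrt(6)*c/2)


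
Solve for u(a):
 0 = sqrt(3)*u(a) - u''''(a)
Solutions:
 u(a) = C1*exp(-3^(1/8)*a) + C2*exp(3^(1/8)*a) + C3*sin(3^(1/8)*a) + C4*cos(3^(1/8)*a)


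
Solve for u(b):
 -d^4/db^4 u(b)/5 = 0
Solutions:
 u(b) = C1 + C2*b + C3*b^2 + C4*b^3


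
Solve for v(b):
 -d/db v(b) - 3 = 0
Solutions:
 v(b) = C1 - 3*b


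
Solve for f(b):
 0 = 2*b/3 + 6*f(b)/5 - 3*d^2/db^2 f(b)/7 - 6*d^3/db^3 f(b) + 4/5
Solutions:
 f(b) = C1*exp(-b*(5*5^(1/3)/(42*sqrt(777714) + 37039)^(1/3) + 10 + 5^(2/3)*(42*sqrt(777714) + 37039)^(1/3))/420)*sin(sqrt(3)*5^(1/3)*b*(-5^(1/3)*(42*sqrt(777714) + 37039)^(1/3) + 5/(42*sqrt(777714) + 37039)^(1/3))/420) + C2*exp(-b*(5*5^(1/3)/(42*sqrt(777714) + 37039)^(1/3) + 10 + 5^(2/3)*(42*sqrt(777714) + 37039)^(1/3))/420)*cos(sqrt(3)*5^(1/3)*b*(-5^(1/3)*(42*sqrt(777714) + 37039)^(1/3) + 5/(42*sqrt(777714) + 37039)^(1/3))/420) + C3*exp(b*(-5 + 5*5^(1/3)/(42*sqrt(777714) + 37039)^(1/3) + 5^(2/3)*(42*sqrt(777714) + 37039)^(1/3))/210) - 5*b/9 - 2/3


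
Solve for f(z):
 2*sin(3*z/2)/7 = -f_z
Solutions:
 f(z) = C1 + 4*cos(3*z/2)/21


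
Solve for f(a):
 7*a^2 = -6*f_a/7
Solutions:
 f(a) = C1 - 49*a^3/18


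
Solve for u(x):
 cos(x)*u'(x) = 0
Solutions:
 u(x) = C1


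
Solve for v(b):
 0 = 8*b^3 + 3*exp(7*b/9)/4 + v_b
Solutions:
 v(b) = C1 - 2*b^4 - 27*exp(7*b/9)/28


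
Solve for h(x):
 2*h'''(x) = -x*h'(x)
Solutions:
 h(x) = C1 + Integral(C2*airyai(-2^(2/3)*x/2) + C3*airybi(-2^(2/3)*x/2), x)


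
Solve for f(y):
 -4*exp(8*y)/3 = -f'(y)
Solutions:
 f(y) = C1 + exp(8*y)/6


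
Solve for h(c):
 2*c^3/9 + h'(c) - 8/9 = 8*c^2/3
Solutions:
 h(c) = C1 - c^4/18 + 8*c^3/9 + 8*c/9


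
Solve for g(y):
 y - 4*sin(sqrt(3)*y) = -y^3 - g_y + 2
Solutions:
 g(y) = C1 - y^4/4 - y^2/2 + 2*y - 4*sqrt(3)*cos(sqrt(3)*y)/3


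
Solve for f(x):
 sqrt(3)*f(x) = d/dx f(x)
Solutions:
 f(x) = C1*exp(sqrt(3)*x)


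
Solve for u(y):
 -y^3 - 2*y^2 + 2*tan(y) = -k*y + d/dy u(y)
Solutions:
 u(y) = C1 + k*y^2/2 - y^4/4 - 2*y^3/3 - 2*log(cos(y))


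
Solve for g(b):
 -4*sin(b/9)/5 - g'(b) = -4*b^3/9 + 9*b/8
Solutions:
 g(b) = C1 + b^4/9 - 9*b^2/16 + 36*cos(b/9)/5


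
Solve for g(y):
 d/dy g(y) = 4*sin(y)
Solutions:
 g(y) = C1 - 4*cos(y)


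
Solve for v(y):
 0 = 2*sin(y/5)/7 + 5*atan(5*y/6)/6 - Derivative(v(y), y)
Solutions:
 v(y) = C1 + 5*y*atan(5*y/6)/6 - log(25*y^2 + 36)/2 - 10*cos(y/5)/7


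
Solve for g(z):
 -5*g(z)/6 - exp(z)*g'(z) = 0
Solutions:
 g(z) = C1*exp(5*exp(-z)/6)


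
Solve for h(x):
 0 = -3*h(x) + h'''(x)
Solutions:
 h(x) = C3*exp(3^(1/3)*x) + (C1*sin(3^(5/6)*x/2) + C2*cos(3^(5/6)*x/2))*exp(-3^(1/3)*x/2)


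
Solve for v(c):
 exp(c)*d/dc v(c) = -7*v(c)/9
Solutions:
 v(c) = C1*exp(7*exp(-c)/9)


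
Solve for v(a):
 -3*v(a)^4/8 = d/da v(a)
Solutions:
 v(a) = (-3^(2/3)/3 - 3^(1/6)*I)*(1/(C1 + 3*a))^(1/3)
 v(a) = (-3^(2/3)/3 + 3^(1/6)*I)*(1/(C1 + 3*a))^(1/3)
 v(a) = 2*(1/(C1 + 9*a))^(1/3)


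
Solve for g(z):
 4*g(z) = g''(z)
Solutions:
 g(z) = C1*exp(-2*z) + C2*exp(2*z)


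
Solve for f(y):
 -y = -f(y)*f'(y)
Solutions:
 f(y) = -sqrt(C1 + y^2)
 f(y) = sqrt(C1 + y^2)


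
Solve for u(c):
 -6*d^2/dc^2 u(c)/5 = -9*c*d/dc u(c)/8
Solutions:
 u(c) = C1 + C2*erfi(sqrt(30)*c/8)


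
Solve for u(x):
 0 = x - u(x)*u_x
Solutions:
 u(x) = -sqrt(C1 + x^2)
 u(x) = sqrt(C1 + x^2)


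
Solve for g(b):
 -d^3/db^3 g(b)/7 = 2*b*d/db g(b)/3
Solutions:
 g(b) = C1 + Integral(C2*airyai(-14^(1/3)*3^(2/3)*b/3) + C3*airybi(-14^(1/3)*3^(2/3)*b/3), b)


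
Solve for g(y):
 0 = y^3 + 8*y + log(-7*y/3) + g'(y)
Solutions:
 g(y) = C1 - y^4/4 - 4*y^2 - y*log(-y) + y*(-log(7) + 1 + log(3))


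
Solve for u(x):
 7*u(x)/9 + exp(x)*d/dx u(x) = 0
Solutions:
 u(x) = C1*exp(7*exp(-x)/9)


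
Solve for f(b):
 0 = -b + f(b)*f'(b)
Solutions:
 f(b) = -sqrt(C1 + b^2)
 f(b) = sqrt(C1 + b^2)


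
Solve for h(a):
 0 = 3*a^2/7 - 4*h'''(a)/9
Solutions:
 h(a) = C1 + C2*a + C3*a^2 + 9*a^5/560


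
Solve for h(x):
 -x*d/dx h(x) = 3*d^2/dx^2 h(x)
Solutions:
 h(x) = C1 + C2*erf(sqrt(6)*x/6)


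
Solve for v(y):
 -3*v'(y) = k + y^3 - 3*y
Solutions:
 v(y) = C1 - k*y/3 - y^4/12 + y^2/2


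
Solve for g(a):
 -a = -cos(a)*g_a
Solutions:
 g(a) = C1 + Integral(a/cos(a), a)


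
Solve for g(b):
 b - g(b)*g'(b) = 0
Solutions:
 g(b) = -sqrt(C1 + b^2)
 g(b) = sqrt(C1 + b^2)


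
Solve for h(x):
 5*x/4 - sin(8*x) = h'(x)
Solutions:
 h(x) = C1 + 5*x^2/8 + cos(8*x)/8


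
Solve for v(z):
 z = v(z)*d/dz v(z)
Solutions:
 v(z) = -sqrt(C1 + z^2)
 v(z) = sqrt(C1 + z^2)


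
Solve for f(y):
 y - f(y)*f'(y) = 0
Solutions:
 f(y) = -sqrt(C1 + y^2)
 f(y) = sqrt(C1 + y^2)


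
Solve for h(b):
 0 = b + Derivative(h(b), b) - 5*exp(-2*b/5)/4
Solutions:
 h(b) = C1 - b^2/2 - 25*exp(-2*b/5)/8


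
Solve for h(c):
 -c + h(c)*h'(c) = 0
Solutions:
 h(c) = -sqrt(C1 + c^2)
 h(c) = sqrt(C1 + c^2)


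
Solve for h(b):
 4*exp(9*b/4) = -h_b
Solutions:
 h(b) = C1 - 16*exp(9*b/4)/9


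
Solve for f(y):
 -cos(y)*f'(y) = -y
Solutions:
 f(y) = C1 + Integral(y/cos(y), y)


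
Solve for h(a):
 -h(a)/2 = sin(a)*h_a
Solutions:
 h(a) = C1*(cos(a) + 1)^(1/4)/(cos(a) - 1)^(1/4)


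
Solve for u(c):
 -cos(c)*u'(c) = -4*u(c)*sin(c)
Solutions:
 u(c) = C1/cos(c)^4


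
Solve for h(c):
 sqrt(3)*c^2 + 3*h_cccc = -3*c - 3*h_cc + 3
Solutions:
 h(c) = C1 + C2*c + C3*sin(c) + C4*cos(c) - sqrt(3)*c^4/36 - c^3/6 + c^2*(3 + 2*sqrt(3))/6


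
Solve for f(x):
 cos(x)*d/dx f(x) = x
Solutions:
 f(x) = C1 + Integral(x/cos(x), x)


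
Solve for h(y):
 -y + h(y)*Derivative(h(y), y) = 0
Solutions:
 h(y) = -sqrt(C1 + y^2)
 h(y) = sqrt(C1 + y^2)


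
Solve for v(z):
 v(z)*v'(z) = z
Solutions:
 v(z) = -sqrt(C1 + z^2)
 v(z) = sqrt(C1 + z^2)


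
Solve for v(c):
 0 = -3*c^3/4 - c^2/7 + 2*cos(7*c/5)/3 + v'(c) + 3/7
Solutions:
 v(c) = C1 + 3*c^4/16 + c^3/21 - 3*c/7 - 10*sin(7*c/5)/21


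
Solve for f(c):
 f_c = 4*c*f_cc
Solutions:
 f(c) = C1 + C2*c^(5/4)


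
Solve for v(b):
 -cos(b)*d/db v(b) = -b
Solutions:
 v(b) = C1 + Integral(b/cos(b), b)


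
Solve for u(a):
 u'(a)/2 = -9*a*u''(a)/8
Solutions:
 u(a) = C1 + C2*a^(5/9)


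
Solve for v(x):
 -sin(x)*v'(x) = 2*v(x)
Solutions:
 v(x) = C1*(cos(x) + 1)/(cos(x) - 1)


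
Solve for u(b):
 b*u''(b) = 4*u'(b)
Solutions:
 u(b) = C1 + C2*b^5


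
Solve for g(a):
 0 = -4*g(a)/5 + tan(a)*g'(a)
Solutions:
 g(a) = C1*sin(a)^(4/5)


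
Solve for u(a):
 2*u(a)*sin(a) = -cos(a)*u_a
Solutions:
 u(a) = C1*cos(a)^2


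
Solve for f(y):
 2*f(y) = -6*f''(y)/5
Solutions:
 f(y) = C1*sin(sqrt(15)*y/3) + C2*cos(sqrt(15)*y/3)


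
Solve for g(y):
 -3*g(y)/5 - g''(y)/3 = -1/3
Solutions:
 g(y) = C1*sin(3*sqrt(5)*y/5) + C2*cos(3*sqrt(5)*y/5) + 5/9


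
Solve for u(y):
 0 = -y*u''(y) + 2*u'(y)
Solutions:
 u(y) = C1 + C2*y^3


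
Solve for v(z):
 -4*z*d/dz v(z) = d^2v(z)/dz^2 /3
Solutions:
 v(z) = C1 + C2*erf(sqrt(6)*z)


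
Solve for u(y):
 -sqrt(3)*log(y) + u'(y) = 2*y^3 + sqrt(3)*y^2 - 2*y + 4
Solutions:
 u(y) = C1 + y^4/2 + sqrt(3)*y^3/3 - y^2 + sqrt(3)*y*log(y) - sqrt(3)*y + 4*y


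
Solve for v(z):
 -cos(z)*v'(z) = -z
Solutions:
 v(z) = C1 + Integral(z/cos(z), z)


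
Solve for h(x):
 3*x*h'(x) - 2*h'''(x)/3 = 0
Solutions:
 h(x) = C1 + Integral(C2*airyai(6^(2/3)*x/2) + C3*airybi(6^(2/3)*x/2), x)


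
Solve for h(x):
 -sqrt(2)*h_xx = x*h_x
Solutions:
 h(x) = C1 + C2*erf(2^(1/4)*x/2)


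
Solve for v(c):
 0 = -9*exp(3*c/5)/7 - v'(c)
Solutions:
 v(c) = C1 - 15*exp(3*c/5)/7


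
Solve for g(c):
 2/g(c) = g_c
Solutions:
 g(c) = -sqrt(C1 + 4*c)
 g(c) = sqrt(C1 + 4*c)


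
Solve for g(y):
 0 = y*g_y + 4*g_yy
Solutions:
 g(y) = C1 + C2*erf(sqrt(2)*y/4)


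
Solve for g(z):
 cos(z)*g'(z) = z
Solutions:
 g(z) = C1 + Integral(z/cos(z), z)


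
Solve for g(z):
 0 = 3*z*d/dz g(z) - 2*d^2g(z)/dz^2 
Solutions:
 g(z) = C1 + C2*erfi(sqrt(3)*z/2)


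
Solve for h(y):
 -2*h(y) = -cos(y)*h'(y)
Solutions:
 h(y) = C1*(sin(y) + 1)/(sin(y) - 1)


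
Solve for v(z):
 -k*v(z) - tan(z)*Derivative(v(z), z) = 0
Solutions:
 v(z) = C1*exp(-k*log(sin(z)))


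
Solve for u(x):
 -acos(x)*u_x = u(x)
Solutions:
 u(x) = C1*exp(-Integral(1/acos(x), x))


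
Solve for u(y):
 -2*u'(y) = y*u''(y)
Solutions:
 u(y) = C1 + C2/y


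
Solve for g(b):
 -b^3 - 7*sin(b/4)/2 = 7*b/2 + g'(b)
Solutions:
 g(b) = C1 - b^4/4 - 7*b^2/4 + 14*cos(b/4)


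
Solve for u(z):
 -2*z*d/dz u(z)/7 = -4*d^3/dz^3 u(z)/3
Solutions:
 u(z) = C1 + Integral(C2*airyai(14^(2/3)*3^(1/3)*z/14) + C3*airybi(14^(2/3)*3^(1/3)*z/14), z)


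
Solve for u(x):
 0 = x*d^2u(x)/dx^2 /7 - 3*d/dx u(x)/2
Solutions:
 u(x) = C1 + C2*x^(23/2)


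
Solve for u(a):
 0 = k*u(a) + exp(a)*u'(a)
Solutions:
 u(a) = C1*exp(k*exp(-a))


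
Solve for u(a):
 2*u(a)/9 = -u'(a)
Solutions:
 u(a) = C1*exp(-2*a/9)


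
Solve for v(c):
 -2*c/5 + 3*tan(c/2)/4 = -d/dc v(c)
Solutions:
 v(c) = C1 + c^2/5 + 3*log(cos(c/2))/2


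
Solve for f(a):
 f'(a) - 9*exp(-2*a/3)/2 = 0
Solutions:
 f(a) = C1 - 27*exp(-2*a/3)/4


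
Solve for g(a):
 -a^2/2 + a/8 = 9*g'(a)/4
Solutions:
 g(a) = C1 - 2*a^3/27 + a^2/36


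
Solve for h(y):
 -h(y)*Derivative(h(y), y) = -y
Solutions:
 h(y) = -sqrt(C1 + y^2)
 h(y) = sqrt(C1 + y^2)


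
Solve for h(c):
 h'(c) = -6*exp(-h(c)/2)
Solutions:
 h(c) = 2*log(C1 - 3*c)


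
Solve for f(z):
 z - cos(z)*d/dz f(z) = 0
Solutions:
 f(z) = C1 + Integral(z/cos(z), z)


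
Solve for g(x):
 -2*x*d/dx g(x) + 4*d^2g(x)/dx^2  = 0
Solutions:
 g(x) = C1 + C2*erfi(x/2)


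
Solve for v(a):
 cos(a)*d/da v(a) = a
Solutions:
 v(a) = C1 + Integral(a/cos(a), a)


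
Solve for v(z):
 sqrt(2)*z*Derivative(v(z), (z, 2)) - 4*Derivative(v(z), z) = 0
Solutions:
 v(z) = C1 + C2*z^(1 + 2*sqrt(2))


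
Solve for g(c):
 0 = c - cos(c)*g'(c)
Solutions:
 g(c) = C1 + Integral(c/cos(c), c)


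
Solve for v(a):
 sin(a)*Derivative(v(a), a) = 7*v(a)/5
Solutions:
 v(a) = C1*(cos(a) - 1)^(7/10)/(cos(a) + 1)^(7/10)


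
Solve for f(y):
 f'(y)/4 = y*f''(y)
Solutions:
 f(y) = C1 + C2*y^(5/4)


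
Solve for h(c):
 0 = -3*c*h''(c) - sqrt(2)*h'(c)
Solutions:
 h(c) = C1 + C2*c^(1 - sqrt(2)/3)


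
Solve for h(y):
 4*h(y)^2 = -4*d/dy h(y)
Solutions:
 h(y) = 1/(C1 + y)


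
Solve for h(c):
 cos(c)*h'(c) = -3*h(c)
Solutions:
 h(c) = C1*(sin(c) - 1)^(3/2)/(sin(c) + 1)^(3/2)


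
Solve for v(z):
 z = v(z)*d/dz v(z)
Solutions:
 v(z) = -sqrt(C1 + z^2)
 v(z) = sqrt(C1 + z^2)


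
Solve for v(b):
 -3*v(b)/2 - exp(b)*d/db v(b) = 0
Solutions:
 v(b) = C1*exp(3*exp(-b)/2)


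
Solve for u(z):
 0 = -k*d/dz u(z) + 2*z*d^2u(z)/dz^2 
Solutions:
 u(z) = C1 + z^(re(k)/2 + 1)*(C2*sin(log(z)*Abs(im(k))/2) + C3*cos(log(z)*im(k)/2))


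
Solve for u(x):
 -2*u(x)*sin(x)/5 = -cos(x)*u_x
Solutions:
 u(x) = C1/cos(x)^(2/5)


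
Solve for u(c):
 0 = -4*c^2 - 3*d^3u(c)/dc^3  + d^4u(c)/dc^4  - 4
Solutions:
 u(c) = C1 + C2*c + C3*c^2 + C4*exp(3*c) - c^5/45 - c^4/27 - 22*c^3/81


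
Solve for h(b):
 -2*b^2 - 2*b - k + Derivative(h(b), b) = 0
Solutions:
 h(b) = C1 + 2*b^3/3 + b^2 + b*k


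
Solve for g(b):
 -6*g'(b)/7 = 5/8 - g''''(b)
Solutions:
 g(b) = C1 + C4*exp(6^(1/3)*7^(2/3)*b/7) - 35*b/48 + (C2*sin(2^(1/3)*3^(5/6)*7^(2/3)*b/14) + C3*cos(2^(1/3)*3^(5/6)*7^(2/3)*b/14))*exp(-6^(1/3)*7^(2/3)*b/14)


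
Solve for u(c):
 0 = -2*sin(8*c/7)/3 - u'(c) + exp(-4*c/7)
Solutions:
 u(c) = C1 + 7*cos(8*c/7)/12 - 7*exp(-4*c/7)/4


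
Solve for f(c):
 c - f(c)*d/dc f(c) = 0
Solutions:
 f(c) = -sqrt(C1 + c^2)
 f(c) = sqrt(C1 + c^2)


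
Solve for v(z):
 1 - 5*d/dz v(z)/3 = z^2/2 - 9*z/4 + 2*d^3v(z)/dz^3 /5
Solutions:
 v(z) = C1 + C2*sin(5*sqrt(6)*z/6) + C3*cos(5*sqrt(6)*z/6) - z^3/10 + 27*z^2/40 + 93*z/125


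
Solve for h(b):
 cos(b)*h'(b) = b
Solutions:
 h(b) = C1 + Integral(b/cos(b), b)


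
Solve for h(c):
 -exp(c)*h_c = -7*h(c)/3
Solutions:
 h(c) = C1*exp(-7*exp(-c)/3)


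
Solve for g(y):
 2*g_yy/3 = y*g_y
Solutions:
 g(y) = C1 + C2*erfi(sqrt(3)*y/2)


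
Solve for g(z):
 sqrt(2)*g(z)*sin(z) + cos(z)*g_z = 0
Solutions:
 g(z) = C1*cos(z)^(sqrt(2))


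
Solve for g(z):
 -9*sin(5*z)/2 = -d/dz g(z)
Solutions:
 g(z) = C1 - 9*cos(5*z)/10


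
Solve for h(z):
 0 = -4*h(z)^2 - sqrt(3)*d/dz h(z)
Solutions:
 h(z) = 3/(C1 + 4*sqrt(3)*z)


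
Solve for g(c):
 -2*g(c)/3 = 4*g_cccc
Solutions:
 g(c) = (C1*sin(2^(1/4)*3^(3/4)*c/6) + C2*cos(2^(1/4)*3^(3/4)*c/6))*exp(-2^(1/4)*3^(3/4)*c/6) + (C3*sin(2^(1/4)*3^(3/4)*c/6) + C4*cos(2^(1/4)*3^(3/4)*c/6))*exp(2^(1/4)*3^(3/4)*c/6)


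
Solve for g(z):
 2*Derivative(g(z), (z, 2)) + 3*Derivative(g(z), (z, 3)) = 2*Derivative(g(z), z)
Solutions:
 g(z) = C1 + C2*exp(z*(-1 + sqrt(7))/3) + C3*exp(-z*(1 + sqrt(7))/3)


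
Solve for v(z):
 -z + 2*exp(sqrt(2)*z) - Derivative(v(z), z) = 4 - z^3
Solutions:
 v(z) = C1 + z^4/4 - z^2/2 - 4*z + sqrt(2)*exp(sqrt(2)*z)


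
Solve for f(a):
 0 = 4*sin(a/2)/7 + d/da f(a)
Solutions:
 f(a) = C1 + 8*cos(a/2)/7


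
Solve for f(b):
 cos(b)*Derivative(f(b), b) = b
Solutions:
 f(b) = C1 + Integral(b/cos(b), b)


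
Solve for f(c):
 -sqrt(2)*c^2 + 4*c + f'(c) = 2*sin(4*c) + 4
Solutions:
 f(c) = C1 + sqrt(2)*c^3/3 - 2*c^2 + 4*c - cos(4*c)/2


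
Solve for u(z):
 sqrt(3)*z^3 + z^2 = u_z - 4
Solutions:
 u(z) = C1 + sqrt(3)*z^4/4 + z^3/3 + 4*z


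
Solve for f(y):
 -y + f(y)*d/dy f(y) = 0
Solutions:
 f(y) = -sqrt(C1 + y^2)
 f(y) = sqrt(C1 + y^2)


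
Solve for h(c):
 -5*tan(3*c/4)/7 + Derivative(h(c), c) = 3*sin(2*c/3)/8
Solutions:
 h(c) = C1 - 20*log(cos(3*c/4))/21 - 9*cos(2*c/3)/16


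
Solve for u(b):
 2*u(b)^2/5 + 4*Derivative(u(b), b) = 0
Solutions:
 u(b) = 10/(C1 + b)


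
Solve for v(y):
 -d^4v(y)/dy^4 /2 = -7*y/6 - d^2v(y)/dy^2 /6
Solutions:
 v(y) = C1 + C2*y + C3*exp(-sqrt(3)*y/3) + C4*exp(sqrt(3)*y/3) - 7*y^3/6


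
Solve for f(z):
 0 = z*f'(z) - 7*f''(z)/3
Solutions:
 f(z) = C1 + C2*erfi(sqrt(42)*z/14)


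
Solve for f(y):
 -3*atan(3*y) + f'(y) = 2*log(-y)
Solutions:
 f(y) = C1 + 2*y*log(-y) + 3*y*atan(3*y) - 2*y - log(9*y^2 + 1)/2


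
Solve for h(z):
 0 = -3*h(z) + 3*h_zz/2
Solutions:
 h(z) = C1*exp(-sqrt(2)*z) + C2*exp(sqrt(2)*z)


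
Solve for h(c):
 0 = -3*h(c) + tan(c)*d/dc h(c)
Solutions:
 h(c) = C1*sin(c)^3


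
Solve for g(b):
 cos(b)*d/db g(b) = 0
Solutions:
 g(b) = C1


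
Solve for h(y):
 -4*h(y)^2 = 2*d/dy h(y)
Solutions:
 h(y) = 1/(C1 + 2*y)


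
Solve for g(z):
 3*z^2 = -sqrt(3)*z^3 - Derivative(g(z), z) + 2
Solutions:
 g(z) = C1 - sqrt(3)*z^4/4 - z^3 + 2*z


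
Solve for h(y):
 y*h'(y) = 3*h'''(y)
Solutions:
 h(y) = C1 + Integral(C2*airyai(3^(2/3)*y/3) + C3*airybi(3^(2/3)*y/3), y)


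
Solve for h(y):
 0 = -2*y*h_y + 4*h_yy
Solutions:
 h(y) = C1 + C2*erfi(y/2)


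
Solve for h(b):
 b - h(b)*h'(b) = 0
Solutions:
 h(b) = -sqrt(C1 + b^2)
 h(b) = sqrt(C1 + b^2)


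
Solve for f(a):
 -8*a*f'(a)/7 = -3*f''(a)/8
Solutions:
 f(a) = C1 + C2*erfi(4*sqrt(42)*a/21)


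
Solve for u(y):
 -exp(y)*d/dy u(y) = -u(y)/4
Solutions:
 u(y) = C1*exp(-exp(-y)/4)


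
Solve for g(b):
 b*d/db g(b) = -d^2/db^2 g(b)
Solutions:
 g(b) = C1 + C2*erf(sqrt(2)*b/2)


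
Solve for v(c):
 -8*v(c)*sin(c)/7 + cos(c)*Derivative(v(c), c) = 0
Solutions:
 v(c) = C1/cos(c)^(8/7)


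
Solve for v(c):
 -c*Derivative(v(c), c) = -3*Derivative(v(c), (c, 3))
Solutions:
 v(c) = C1 + Integral(C2*airyai(3^(2/3)*c/3) + C3*airybi(3^(2/3)*c/3), c)


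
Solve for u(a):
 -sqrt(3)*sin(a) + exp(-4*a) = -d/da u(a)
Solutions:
 u(a) = C1 - sqrt(3)*cos(a) + exp(-4*a)/4


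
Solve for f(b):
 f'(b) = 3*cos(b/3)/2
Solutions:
 f(b) = C1 + 9*sin(b/3)/2


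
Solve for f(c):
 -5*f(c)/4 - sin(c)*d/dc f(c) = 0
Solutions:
 f(c) = C1*(cos(c) + 1)^(5/8)/(cos(c) - 1)^(5/8)


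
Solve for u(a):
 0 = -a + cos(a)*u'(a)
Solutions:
 u(a) = C1 + Integral(a/cos(a), a)


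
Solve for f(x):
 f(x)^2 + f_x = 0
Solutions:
 f(x) = 1/(C1 + x)


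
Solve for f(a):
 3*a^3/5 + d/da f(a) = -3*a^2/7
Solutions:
 f(a) = C1 - 3*a^4/20 - a^3/7


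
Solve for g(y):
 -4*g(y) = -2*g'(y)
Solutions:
 g(y) = C1*exp(2*y)


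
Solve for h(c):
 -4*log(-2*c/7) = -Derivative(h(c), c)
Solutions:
 h(c) = C1 + 4*c*log(-c) + 4*c*(-log(7) - 1 + log(2))


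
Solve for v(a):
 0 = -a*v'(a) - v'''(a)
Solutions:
 v(a) = C1 + Integral(C2*airyai(-a) + C3*airybi(-a), a)


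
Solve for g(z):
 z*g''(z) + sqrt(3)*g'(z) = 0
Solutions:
 g(z) = C1 + C2*z^(1 - sqrt(3))


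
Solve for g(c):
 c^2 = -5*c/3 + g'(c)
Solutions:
 g(c) = C1 + c^3/3 + 5*c^2/6


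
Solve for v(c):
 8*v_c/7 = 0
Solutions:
 v(c) = C1


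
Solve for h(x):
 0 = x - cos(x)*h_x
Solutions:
 h(x) = C1 + Integral(x/cos(x), x)


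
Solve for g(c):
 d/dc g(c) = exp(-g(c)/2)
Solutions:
 g(c) = 2*log(C1 + c/2)


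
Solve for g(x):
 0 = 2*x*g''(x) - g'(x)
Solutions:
 g(x) = C1 + C2*x^(3/2)


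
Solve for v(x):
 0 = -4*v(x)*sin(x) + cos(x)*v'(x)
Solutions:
 v(x) = C1/cos(x)^4


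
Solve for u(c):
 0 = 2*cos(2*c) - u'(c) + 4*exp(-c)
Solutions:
 u(c) = C1 + sin(2*c) - 4*exp(-c)


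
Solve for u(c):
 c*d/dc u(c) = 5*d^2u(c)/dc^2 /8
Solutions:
 u(c) = C1 + C2*erfi(2*sqrt(5)*c/5)


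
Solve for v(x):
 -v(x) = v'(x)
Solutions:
 v(x) = C1*exp(-x)


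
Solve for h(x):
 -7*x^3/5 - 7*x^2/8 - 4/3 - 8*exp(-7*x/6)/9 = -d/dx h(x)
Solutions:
 h(x) = C1 + 7*x^4/20 + 7*x^3/24 + 4*x/3 - 16*exp(-7*x/6)/21


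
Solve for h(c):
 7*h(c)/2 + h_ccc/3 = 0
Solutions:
 h(c) = C3*exp(-2^(2/3)*21^(1/3)*c/2) + (C1*sin(2^(2/3)*3^(5/6)*7^(1/3)*c/4) + C2*cos(2^(2/3)*3^(5/6)*7^(1/3)*c/4))*exp(2^(2/3)*21^(1/3)*c/4)


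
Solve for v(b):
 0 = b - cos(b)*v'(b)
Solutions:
 v(b) = C1 + Integral(b/cos(b), b)


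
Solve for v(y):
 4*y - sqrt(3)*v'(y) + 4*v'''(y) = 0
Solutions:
 v(y) = C1 + C2*exp(-3^(1/4)*y/2) + C3*exp(3^(1/4)*y/2) + 2*sqrt(3)*y^2/3


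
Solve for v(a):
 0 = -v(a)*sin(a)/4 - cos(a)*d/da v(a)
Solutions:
 v(a) = C1*cos(a)^(1/4)


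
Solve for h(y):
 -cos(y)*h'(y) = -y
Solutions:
 h(y) = C1 + Integral(y/cos(y), y)


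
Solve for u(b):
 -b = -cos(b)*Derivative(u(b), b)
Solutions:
 u(b) = C1 + Integral(b/cos(b), b)


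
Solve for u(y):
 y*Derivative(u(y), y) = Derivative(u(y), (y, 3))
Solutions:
 u(y) = C1 + Integral(C2*airyai(y) + C3*airybi(y), y)


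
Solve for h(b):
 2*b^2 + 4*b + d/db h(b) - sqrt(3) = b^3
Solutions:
 h(b) = C1 + b^4/4 - 2*b^3/3 - 2*b^2 + sqrt(3)*b


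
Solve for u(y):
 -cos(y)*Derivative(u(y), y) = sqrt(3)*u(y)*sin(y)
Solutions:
 u(y) = C1*cos(y)^(sqrt(3))


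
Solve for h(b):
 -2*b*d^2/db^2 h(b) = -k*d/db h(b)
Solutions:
 h(b) = C1 + b^(re(k)/2 + 1)*(C2*sin(log(b)*Abs(im(k))/2) + C3*cos(log(b)*im(k)/2))


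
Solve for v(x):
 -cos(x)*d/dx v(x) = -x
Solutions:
 v(x) = C1 + Integral(x/cos(x), x)


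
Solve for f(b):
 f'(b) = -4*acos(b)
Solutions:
 f(b) = C1 - 4*b*acos(b) + 4*sqrt(1 - b^2)


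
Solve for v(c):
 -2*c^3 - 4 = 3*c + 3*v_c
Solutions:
 v(c) = C1 - c^4/6 - c^2/2 - 4*c/3


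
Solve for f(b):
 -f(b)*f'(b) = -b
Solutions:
 f(b) = -sqrt(C1 + b^2)
 f(b) = sqrt(C1 + b^2)


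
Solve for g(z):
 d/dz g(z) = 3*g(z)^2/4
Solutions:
 g(z) = -4/(C1 + 3*z)


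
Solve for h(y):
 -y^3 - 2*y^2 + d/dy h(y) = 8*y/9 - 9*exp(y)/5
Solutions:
 h(y) = C1 + y^4/4 + 2*y^3/3 + 4*y^2/9 - 9*exp(y)/5


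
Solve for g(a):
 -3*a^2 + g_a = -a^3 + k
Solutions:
 g(a) = C1 - a^4/4 + a^3 + a*k


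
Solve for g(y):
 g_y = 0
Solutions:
 g(y) = C1


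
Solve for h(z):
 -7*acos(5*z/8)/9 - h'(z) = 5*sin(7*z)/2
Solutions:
 h(z) = C1 - 7*z*acos(5*z/8)/9 + 7*sqrt(64 - 25*z^2)/45 + 5*cos(7*z)/14


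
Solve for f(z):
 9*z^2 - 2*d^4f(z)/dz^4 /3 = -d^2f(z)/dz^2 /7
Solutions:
 f(z) = C1 + C2*z + C3*exp(-sqrt(42)*z/14) + C4*exp(sqrt(42)*z/14) - 21*z^4/4 - 294*z^2


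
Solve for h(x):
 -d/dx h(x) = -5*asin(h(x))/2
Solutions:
 Integral(1/asin(_y), (_y, h(x))) = C1 + 5*x/2


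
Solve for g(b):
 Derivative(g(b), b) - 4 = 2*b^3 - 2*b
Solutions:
 g(b) = C1 + b^4/2 - b^2 + 4*b


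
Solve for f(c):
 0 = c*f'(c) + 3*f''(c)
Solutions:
 f(c) = C1 + C2*erf(sqrt(6)*c/6)


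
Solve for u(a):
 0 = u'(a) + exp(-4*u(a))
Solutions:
 u(a) = log(-I*(C1 - 4*a)^(1/4))
 u(a) = log(I*(C1 - 4*a)^(1/4))
 u(a) = log(-(C1 - 4*a)^(1/4))
 u(a) = log(C1 - 4*a)/4


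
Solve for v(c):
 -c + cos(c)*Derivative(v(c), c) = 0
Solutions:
 v(c) = C1 + Integral(c/cos(c), c)


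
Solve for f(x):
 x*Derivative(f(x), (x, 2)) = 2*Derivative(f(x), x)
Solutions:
 f(x) = C1 + C2*x^3


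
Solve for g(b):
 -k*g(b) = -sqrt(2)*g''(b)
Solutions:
 g(b) = C1*exp(-2^(3/4)*b*sqrt(k)/2) + C2*exp(2^(3/4)*b*sqrt(k)/2)


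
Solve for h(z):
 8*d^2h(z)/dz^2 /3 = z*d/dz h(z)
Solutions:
 h(z) = C1 + C2*erfi(sqrt(3)*z/4)


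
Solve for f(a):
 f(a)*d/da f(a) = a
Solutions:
 f(a) = -sqrt(C1 + a^2)
 f(a) = sqrt(C1 + a^2)


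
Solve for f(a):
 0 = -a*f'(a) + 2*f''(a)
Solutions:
 f(a) = C1 + C2*erfi(a/2)


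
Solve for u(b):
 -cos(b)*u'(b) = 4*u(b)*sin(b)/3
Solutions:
 u(b) = C1*cos(b)^(4/3)


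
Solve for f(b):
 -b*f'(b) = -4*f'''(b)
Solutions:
 f(b) = C1 + Integral(C2*airyai(2^(1/3)*b/2) + C3*airybi(2^(1/3)*b/2), b)


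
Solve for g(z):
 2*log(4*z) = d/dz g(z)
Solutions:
 g(z) = C1 + 2*z*log(z) - 2*z + z*log(16)


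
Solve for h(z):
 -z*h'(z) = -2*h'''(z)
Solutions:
 h(z) = C1 + Integral(C2*airyai(2^(2/3)*z/2) + C3*airybi(2^(2/3)*z/2), z)


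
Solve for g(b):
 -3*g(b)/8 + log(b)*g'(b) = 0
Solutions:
 g(b) = C1*exp(3*li(b)/8)


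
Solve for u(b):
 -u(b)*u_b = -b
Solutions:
 u(b) = -sqrt(C1 + b^2)
 u(b) = sqrt(C1 + b^2)


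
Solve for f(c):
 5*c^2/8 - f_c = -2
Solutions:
 f(c) = C1 + 5*c^3/24 + 2*c


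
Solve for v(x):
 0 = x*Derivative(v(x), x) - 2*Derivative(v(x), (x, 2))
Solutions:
 v(x) = C1 + C2*erfi(x/2)


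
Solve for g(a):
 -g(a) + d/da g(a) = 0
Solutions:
 g(a) = C1*exp(a)


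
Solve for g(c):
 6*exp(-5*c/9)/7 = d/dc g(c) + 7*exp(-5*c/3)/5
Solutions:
 g(c) = C1 + 21*exp(-5*c/3)/25 - 54*exp(-5*c/9)/35


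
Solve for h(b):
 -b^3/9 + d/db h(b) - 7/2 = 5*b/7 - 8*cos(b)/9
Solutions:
 h(b) = C1 + b^4/36 + 5*b^2/14 + 7*b/2 - 8*sin(b)/9


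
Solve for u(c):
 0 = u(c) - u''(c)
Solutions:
 u(c) = C1*exp(-c) + C2*exp(c)


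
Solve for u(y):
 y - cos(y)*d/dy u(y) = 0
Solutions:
 u(y) = C1 + Integral(y/cos(y), y)


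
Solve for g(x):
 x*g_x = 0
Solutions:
 g(x) = C1


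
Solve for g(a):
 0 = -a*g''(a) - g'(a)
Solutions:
 g(a) = C1 + C2*log(a)


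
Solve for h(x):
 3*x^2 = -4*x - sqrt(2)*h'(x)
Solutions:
 h(x) = C1 - sqrt(2)*x^3/2 - sqrt(2)*x^2


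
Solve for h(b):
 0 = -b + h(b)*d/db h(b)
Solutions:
 h(b) = -sqrt(C1 + b^2)
 h(b) = sqrt(C1 + b^2)


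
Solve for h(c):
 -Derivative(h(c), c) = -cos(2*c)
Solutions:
 h(c) = C1 + sin(2*c)/2


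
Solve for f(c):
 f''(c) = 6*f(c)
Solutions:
 f(c) = C1*exp(-sqrt(6)*c) + C2*exp(sqrt(6)*c)


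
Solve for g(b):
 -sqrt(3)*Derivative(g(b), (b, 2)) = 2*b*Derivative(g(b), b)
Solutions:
 g(b) = C1 + C2*erf(3^(3/4)*b/3)


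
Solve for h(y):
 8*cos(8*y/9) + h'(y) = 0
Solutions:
 h(y) = C1 - 9*sin(8*y/9)


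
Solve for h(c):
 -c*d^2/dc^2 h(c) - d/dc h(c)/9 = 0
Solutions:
 h(c) = C1 + C2*c^(8/9)


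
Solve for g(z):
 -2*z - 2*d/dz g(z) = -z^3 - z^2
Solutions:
 g(z) = C1 + z^4/8 + z^3/6 - z^2/2


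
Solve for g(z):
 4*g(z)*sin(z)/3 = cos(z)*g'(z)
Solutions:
 g(z) = C1/cos(z)^(4/3)


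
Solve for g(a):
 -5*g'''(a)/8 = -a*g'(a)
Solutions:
 g(a) = C1 + Integral(C2*airyai(2*5^(2/3)*a/5) + C3*airybi(2*5^(2/3)*a/5), a)


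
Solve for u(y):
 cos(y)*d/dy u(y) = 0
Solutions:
 u(y) = C1


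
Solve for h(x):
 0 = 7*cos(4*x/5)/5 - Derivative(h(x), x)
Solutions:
 h(x) = C1 + 7*sin(4*x/5)/4


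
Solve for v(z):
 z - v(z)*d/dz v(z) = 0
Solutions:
 v(z) = -sqrt(C1 + z^2)
 v(z) = sqrt(C1 + z^2)


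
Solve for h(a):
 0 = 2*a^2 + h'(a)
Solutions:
 h(a) = C1 - 2*a^3/3


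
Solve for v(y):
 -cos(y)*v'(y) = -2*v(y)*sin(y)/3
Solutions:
 v(y) = C1/cos(y)^(2/3)


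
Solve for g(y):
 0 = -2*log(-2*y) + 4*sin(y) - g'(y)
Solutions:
 g(y) = C1 - 2*y*log(-y) - 2*y*log(2) + 2*y - 4*cos(y)


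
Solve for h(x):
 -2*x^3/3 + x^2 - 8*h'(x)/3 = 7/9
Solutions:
 h(x) = C1 - x^4/16 + x^3/8 - 7*x/24


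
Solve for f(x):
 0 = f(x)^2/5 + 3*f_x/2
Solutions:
 f(x) = 15/(C1 + 2*x)


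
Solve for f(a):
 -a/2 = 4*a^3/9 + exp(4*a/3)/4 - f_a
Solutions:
 f(a) = C1 + a^4/9 + a^2/4 + 3*exp(4*a/3)/16


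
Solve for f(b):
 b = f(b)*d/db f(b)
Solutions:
 f(b) = -sqrt(C1 + b^2)
 f(b) = sqrt(C1 + b^2)


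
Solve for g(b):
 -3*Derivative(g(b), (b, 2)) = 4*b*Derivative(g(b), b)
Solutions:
 g(b) = C1 + C2*erf(sqrt(6)*b/3)


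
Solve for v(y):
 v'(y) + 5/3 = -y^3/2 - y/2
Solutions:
 v(y) = C1 - y^4/8 - y^2/4 - 5*y/3


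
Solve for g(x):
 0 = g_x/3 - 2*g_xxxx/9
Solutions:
 g(x) = C1 + C4*exp(2^(2/3)*3^(1/3)*x/2) + (C2*sin(2^(2/3)*3^(5/6)*x/4) + C3*cos(2^(2/3)*3^(5/6)*x/4))*exp(-2^(2/3)*3^(1/3)*x/4)
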